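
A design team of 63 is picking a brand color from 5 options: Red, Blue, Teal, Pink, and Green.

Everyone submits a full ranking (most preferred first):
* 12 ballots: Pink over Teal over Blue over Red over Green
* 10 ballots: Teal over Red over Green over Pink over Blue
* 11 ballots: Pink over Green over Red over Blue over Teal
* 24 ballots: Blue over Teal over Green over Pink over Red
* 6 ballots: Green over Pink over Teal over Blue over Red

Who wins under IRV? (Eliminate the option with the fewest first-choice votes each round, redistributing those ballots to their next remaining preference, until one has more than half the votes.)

Pink

Round 1: Red 0, Blue 24, Teal 10, Pink 23, Green 6. Red eliminated.
Round 2: Blue 24, Teal 10, Pink 23, Green 6. Green eliminated.
Round 3: Blue 24, Teal 10, Pink 29. Teal eliminated.
Round 4: Blue 24, Pink 39. Pink has a majority (≥32).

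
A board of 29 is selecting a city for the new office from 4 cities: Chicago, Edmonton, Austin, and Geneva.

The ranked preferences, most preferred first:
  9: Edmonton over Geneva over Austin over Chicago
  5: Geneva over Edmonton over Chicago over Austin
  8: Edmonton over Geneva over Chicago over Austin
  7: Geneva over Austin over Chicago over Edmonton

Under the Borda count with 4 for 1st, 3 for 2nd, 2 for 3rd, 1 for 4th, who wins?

Chicago: 9×1 + 5×2 + 8×2 + 7×2 = 49
Edmonton: 9×4 + 5×3 + 8×4 + 7×1 = 90
Austin: 9×2 + 5×1 + 8×1 + 7×3 = 52
Geneva: 9×3 + 5×4 + 8×3 + 7×4 = 99

Geneva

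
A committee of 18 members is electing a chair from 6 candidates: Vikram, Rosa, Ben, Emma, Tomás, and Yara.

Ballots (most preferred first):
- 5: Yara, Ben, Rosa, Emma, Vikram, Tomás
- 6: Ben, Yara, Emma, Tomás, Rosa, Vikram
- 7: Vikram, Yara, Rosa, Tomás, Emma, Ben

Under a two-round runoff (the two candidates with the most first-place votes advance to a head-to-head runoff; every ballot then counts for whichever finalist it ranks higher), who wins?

Round 1 first-place votes: Vikram 7, Rosa 0, Ben 6, Emma 0, Tomás 0, Yara 5. Vikram and Ben advance.
Runoff: Vikram is ranked above Ben on 7 ballots, Ben above Vikram on 11.

Ben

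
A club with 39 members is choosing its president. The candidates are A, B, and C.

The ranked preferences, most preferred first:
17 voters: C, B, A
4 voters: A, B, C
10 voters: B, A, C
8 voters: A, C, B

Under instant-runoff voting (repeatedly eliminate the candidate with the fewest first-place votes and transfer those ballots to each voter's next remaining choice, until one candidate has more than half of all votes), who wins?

Round 1: A 12, B 10, C 17. B eliminated.
Round 2: A 22, C 17. A has a majority (≥20).

A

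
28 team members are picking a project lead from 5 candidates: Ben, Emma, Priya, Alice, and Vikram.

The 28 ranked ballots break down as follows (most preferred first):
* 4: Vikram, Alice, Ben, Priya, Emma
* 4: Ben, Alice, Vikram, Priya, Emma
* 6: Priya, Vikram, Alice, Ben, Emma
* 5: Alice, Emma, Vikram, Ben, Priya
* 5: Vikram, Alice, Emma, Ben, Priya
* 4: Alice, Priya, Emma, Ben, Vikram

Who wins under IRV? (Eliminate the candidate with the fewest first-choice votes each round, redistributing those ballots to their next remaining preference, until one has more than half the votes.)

Vikram

Round 1: Ben 4, Emma 0, Priya 6, Alice 9, Vikram 9. Emma eliminated.
Round 2: Ben 4, Priya 6, Alice 9, Vikram 9. Ben eliminated.
Round 3: Priya 6, Alice 13, Vikram 9. Priya eliminated.
Round 4: Alice 13, Vikram 15. Vikram has a majority (≥15).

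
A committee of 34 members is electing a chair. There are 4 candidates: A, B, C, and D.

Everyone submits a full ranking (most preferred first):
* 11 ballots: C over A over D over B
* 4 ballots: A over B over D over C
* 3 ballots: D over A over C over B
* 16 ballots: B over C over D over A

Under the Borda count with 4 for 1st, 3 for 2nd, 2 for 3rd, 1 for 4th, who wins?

C

A: 11×3 + 4×4 + 3×3 + 16×1 = 74
B: 11×1 + 4×3 + 3×1 + 16×4 = 90
C: 11×4 + 4×1 + 3×2 + 16×3 = 102
D: 11×2 + 4×2 + 3×4 + 16×2 = 74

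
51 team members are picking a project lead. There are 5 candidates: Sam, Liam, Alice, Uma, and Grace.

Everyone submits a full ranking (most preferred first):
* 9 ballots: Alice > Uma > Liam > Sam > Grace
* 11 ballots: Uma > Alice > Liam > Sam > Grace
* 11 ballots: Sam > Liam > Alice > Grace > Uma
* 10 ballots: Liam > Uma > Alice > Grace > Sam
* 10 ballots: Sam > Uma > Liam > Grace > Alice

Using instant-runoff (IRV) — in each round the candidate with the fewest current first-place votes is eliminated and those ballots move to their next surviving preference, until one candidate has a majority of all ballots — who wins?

Uma

Round 1: Sam 21, Liam 10, Alice 9, Uma 11, Grace 0. Grace eliminated.
Round 2: Sam 21, Liam 10, Alice 9, Uma 11. Alice eliminated.
Round 3: Sam 21, Liam 10, Uma 20. Liam eliminated.
Round 4: Sam 21, Uma 30. Uma has a majority (≥26).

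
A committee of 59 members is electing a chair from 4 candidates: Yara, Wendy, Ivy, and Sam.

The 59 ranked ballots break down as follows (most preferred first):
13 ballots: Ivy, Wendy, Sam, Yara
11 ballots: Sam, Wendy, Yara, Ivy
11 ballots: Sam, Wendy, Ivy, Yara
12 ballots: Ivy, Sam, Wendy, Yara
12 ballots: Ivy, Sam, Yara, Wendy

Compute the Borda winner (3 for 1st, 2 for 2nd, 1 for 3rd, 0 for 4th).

Yara: 13×0 + 11×1 + 11×0 + 12×0 + 12×1 = 23
Wendy: 13×2 + 11×2 + 11×2 + 12×1 + 12×0 = 82
Ivy: 13×3 + 11×0 + 11×1 + 12×3 + 12×3 = 122
Sam: 13×1 + 11×3 + 11×3 + 12×2 + 12×2 = 127

Sam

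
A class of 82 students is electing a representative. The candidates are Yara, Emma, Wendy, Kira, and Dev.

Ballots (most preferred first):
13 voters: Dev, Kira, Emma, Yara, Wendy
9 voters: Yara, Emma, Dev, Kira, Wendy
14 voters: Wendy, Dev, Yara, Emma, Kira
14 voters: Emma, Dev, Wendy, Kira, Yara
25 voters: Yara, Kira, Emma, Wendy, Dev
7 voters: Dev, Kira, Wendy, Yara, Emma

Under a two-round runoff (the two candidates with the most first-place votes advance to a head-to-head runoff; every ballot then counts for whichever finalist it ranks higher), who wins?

Dev

Round 1 first-place votes: Yara 34, Emma 14, Wendy 14, Kira 0, Dev 20. Yara and Dev advance.
Runoff: Yara is ranked above Dev on 34 ballots, Dev above Yara on 48.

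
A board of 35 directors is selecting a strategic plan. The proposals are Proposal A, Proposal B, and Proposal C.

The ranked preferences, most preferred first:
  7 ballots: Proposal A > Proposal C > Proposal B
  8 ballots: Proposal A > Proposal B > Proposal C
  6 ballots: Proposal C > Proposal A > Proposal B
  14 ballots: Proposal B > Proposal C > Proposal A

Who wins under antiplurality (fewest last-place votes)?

Last-place votes: Proposal A 14, Proposal B 13, Proposal C 8.

Proposal C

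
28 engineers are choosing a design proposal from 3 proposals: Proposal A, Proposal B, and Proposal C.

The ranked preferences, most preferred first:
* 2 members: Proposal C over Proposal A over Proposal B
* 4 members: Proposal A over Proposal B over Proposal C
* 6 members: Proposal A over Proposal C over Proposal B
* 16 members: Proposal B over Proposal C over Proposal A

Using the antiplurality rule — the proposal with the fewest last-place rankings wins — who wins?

Proposal C

Last-place votes: Proposal A 16, Proposal B 8, Proposal C 4.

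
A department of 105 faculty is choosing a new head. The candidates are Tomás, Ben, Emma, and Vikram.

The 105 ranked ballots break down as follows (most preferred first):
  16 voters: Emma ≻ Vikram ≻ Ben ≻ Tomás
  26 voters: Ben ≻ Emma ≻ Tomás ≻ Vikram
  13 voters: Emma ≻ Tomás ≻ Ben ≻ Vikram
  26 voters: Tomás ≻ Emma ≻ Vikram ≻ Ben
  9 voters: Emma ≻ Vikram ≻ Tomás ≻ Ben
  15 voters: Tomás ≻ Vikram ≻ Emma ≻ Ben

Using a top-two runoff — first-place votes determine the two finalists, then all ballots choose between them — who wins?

Round 1 first-place votes: Tomás 41, Ben 26, Emma 38, Vikram 0. Tomás and Emma advance.
Runoff: Tomás is ranked above Emma on 41 ballots, Emma above Tomás on 64.

Emma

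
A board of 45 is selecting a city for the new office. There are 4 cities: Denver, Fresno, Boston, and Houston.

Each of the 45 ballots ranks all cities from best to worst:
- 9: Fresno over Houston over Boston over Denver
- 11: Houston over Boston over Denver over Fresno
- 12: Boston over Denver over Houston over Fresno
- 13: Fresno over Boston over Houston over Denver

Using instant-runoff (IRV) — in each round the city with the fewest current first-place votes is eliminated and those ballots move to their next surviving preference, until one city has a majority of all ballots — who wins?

Round 1: Denver 0, Fresno 22, Boston 12, Houston 11. Denver eliminated.
Round 2: Fresno 22, Boston 12, Houston 11. Houston eliminated.
Round 3: Fresno 22, Boston 23. Boston has a majority (≥23).

Boston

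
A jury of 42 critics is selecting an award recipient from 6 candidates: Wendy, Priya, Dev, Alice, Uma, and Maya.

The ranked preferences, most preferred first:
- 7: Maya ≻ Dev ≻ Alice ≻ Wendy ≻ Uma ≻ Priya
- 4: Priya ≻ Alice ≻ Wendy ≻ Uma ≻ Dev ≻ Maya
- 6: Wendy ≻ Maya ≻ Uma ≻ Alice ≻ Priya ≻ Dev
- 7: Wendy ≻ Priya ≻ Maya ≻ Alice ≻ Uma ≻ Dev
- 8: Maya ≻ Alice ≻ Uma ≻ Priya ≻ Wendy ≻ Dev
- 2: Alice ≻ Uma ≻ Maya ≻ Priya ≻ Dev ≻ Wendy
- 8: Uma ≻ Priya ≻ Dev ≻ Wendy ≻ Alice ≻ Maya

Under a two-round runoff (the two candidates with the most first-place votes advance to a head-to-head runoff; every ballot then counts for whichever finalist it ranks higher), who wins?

Wendy

Round 1 first-place votes: Wendy 13, Priya 4, Dev 0, Alice 2, Uma 8, Maya 15. Maya and Wendy advance.
Runoff: Maya is ranked above Wendy on 17 ballots, Wendy above Maya on 25.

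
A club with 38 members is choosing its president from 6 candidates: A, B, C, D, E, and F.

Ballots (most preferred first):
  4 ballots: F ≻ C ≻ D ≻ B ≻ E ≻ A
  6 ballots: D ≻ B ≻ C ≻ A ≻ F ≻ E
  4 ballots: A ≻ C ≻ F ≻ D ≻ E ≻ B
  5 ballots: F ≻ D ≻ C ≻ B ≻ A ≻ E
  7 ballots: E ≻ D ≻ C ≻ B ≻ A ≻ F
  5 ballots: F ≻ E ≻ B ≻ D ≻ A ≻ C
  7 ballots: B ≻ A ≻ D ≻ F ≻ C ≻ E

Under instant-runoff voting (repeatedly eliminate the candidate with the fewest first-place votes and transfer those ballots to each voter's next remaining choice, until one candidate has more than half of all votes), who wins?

B

Round 1: A 4, B 7, C 0, D 6, E 7, F 14. C eliminated.
Round 2: A 4, B 7, D 6, E 7, F 14. A eliminated.
Round 3: B 7, D 6, E 7, F 18. D eliminated.
Round 4: B 13, E 7, F 18. E eliminated.
Round 5: B 20, F 18. B has a majority (≥20).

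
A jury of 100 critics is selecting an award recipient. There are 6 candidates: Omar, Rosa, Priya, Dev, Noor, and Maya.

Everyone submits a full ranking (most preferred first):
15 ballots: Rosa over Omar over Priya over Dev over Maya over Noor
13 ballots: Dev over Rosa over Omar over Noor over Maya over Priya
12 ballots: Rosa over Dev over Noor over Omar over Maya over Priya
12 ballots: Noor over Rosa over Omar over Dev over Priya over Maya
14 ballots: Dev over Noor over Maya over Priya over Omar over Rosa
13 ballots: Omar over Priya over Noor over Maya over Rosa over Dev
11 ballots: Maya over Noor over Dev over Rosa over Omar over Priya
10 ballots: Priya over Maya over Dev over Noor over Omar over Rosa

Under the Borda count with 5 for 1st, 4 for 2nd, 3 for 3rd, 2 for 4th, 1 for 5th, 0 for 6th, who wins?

Omar: 15×4 + 13×3 + 12×2 + 12×3 + 14×1 + 13×5 + 11×1 + 10×1 = 259
Rosa: 15×5 + 13×4 + 12×5 + 12×4 + 14×0 + 13×1 + 11×2 + 10×0 = 270
Priya: 15×3 + 13×0 + 12×0 + 12×1 + 14×2 + 13×4 + 11×0 + 10×5 = 187
Dev: 15×2 + 13×5 + 12×4 + 12×2 + 14×5 + 13×0 + 11×3 + 10×3 = 300
Noor: 15×0 + 13×2 + 12×3 + 12×5 + 14×4 + 13×3 + 11×4 + 10×2 = 281
Maya: 15×1 + 13×1 + 12×1 + 12×0 + 14×3 + 13×2 + 11×5 + 10×4 = 203

Dev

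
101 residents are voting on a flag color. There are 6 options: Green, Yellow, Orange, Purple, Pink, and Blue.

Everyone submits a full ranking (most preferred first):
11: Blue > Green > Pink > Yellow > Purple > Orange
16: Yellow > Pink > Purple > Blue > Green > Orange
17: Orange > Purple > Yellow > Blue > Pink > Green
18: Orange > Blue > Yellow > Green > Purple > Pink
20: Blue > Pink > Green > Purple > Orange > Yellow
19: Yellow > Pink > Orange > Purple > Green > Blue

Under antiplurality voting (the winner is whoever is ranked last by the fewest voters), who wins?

Purple

Last-place votes: Green 17, Yellow 20, Orange 27, Purple 0, Pink 18, Blue 19.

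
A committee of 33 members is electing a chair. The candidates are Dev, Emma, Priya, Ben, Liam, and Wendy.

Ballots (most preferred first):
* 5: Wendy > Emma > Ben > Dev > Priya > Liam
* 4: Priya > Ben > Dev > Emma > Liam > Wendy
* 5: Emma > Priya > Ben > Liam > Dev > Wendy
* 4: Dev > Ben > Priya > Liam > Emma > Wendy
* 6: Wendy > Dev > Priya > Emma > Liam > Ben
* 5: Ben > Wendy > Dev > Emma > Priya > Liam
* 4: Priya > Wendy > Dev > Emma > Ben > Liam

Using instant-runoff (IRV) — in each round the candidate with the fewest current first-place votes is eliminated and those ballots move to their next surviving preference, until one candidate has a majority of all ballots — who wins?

Round 1: Dev 4, Emma 5, Priya 8, Ben 5, Liam 0, Wendy 11. Liam eliminated.
Round 2: Dev 4, Emma 5, Priya 8, Ben 5, Wendy 11. Dev eliminated.
Round 3: Emma 5, Priya 8, Ben 9, Wendy 11. Emma eliminated.
Round 4: Priya 13, Ben 9, Wendy 11. Ben eliminated.
Round 5: Priya 17, Wendy 16. Priya has a majority (≥17).

Priya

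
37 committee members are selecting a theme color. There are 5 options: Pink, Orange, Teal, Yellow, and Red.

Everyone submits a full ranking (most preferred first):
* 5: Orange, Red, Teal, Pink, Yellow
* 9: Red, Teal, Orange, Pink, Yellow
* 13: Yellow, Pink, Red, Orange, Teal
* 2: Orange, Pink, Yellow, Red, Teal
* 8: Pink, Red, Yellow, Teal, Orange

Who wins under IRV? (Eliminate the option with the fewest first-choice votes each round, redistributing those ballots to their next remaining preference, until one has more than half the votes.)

Red

Round 1: Pink 8, Orange 7, Teal 0, Yellow 13, Red 9. Teal eliminated.
Round 2: Pink 8, Orange 7, Yellow 13, Red 9. Orange eliminated.
Round 3: Pink 10, Yellow 13, Red 14. Pink eliminated.
Round 4: Yellow 15, Red 22. Red has a majority (≥19).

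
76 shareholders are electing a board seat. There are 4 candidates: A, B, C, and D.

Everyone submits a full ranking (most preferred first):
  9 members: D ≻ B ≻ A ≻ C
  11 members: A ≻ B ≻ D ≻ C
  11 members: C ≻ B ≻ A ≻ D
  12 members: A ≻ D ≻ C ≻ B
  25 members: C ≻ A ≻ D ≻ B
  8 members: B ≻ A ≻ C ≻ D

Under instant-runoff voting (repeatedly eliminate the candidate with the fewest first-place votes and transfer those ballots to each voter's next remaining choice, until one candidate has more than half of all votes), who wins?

A

Round 1: A 23, B 8, C 36, D 9. B eliminated.
Round 2: A 31, C 36, D 9. D eliminated.
Round 3: A 40, C 36. A has a majority (≥39).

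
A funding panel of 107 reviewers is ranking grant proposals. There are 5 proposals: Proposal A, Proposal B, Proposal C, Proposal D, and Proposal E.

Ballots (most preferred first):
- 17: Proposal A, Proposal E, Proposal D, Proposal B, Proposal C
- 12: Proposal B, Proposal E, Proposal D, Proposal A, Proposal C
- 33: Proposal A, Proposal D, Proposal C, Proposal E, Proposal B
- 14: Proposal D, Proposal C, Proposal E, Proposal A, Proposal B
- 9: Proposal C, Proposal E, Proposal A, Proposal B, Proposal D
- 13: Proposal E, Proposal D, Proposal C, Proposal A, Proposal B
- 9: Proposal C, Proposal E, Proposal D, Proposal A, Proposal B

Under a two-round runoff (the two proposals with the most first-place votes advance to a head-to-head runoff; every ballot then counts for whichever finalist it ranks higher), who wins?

Round 1 first-place votes: Proposal A 50, Proposal B 12, Proposal C 18, Proposal D 14, Proposal E 13. Proposal A and Proposal C advance.
Runoff: Proposal A is ranked above Proposal C on 62 ballots, Proposal C above Proposal A on 45.

Proposal A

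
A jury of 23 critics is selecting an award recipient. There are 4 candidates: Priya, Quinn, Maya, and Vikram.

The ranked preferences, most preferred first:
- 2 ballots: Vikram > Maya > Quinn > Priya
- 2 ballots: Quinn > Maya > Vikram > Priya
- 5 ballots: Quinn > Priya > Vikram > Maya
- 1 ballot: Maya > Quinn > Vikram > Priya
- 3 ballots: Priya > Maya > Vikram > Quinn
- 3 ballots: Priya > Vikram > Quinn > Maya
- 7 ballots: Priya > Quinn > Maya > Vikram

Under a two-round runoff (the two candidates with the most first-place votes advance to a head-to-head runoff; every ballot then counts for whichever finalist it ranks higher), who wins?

Round 1 first-place votes: Priya 13, Quinn 7, Maya 1, Vikram 2. Priya and Quinn advance.
Runoff: Priya is ranked above Quinn on 13 ballots, Quinn above Priya on 10.

Priya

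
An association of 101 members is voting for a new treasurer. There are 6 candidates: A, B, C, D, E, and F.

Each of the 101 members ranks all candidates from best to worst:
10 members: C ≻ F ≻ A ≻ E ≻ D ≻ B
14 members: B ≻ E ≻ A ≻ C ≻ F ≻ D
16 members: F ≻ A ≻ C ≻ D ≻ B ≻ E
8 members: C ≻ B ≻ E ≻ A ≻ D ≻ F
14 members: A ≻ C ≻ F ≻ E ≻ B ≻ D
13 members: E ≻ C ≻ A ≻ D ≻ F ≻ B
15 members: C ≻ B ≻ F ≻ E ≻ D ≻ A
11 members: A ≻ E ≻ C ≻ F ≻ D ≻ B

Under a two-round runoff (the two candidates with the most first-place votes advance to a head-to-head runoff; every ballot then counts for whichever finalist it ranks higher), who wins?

A

Round 1 first-place votes: A 25, B 14, C 33, D 0, E 13, F 16. C and A advance.
Runoff: C is ranked above A on 46 ballots, A above C on 55.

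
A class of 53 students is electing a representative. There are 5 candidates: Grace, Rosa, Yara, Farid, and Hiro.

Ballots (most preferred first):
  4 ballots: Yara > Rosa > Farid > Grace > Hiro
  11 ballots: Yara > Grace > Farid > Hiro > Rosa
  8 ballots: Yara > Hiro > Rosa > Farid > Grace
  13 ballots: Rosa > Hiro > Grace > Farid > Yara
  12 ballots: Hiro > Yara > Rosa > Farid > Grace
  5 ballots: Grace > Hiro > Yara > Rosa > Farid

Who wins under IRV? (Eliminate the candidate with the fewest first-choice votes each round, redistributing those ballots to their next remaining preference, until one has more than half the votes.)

Hiro

Round 1: Grace 5, Rosa 13, Yara 23, Farid 0, Hiro 12. Farid eliminated.
Round 2: Grace 5, Rosa 13, Yara 23, Hiro 12. Grace eliminated.
Round 3: Rosa 13, Yara 23, Hiro 17. Rosa eliminated.
Round 4: Yara 23, Hiro 30. Hiro has a majority (≥27).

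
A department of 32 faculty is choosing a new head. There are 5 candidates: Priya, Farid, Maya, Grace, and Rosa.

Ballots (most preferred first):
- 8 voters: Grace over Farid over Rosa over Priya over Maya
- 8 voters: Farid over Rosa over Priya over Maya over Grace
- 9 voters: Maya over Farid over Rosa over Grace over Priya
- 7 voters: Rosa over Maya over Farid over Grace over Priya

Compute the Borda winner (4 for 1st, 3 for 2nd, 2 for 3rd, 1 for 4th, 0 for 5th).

Priya: 8×1 + 8×2 + 9×0 + 7×0 = 24
Farid: 8×3 + 8×4 + 9×3 + 7×2 = 97
Maya: 8×0 + 8×1 + 9×4 + 7×3 = 65
Grace: 8×4 + 8×0 + 9×1 + 7×1 = 48
Rosa: 8×2 + 8×3 + 9×2 + 7×4 = 86

Farid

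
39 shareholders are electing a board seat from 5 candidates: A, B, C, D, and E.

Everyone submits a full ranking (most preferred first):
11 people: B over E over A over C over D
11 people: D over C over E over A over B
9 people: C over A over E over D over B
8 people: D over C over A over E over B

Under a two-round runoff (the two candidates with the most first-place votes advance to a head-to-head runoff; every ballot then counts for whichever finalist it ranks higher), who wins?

D

Round 1 first-place votes: A 0, B 11, C 9, D 19, E 0. D and B advance.
Runoff: D is ranked above B on 28 ballots, B above D on 11.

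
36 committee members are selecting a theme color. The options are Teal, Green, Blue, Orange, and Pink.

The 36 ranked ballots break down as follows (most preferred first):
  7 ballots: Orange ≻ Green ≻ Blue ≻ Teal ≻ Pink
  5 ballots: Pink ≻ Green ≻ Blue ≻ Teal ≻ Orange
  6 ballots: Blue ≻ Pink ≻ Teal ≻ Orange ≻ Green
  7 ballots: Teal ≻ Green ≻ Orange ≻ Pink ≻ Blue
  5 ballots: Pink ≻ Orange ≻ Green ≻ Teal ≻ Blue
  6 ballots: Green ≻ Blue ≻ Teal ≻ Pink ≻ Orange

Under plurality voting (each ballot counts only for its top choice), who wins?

First-place votes: Teal 7, Green 6, Blue 6, Orange 7, Pink 10.

Pink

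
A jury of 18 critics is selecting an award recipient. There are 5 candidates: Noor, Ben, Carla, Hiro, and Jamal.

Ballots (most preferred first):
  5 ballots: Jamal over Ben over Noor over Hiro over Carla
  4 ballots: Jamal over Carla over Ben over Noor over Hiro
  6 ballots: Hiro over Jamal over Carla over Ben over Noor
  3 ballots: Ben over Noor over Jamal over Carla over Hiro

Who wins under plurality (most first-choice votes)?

First-place votes: Noor 0, Ben 3, Carla 0, Hiro 6, Jamal 9.

Jamal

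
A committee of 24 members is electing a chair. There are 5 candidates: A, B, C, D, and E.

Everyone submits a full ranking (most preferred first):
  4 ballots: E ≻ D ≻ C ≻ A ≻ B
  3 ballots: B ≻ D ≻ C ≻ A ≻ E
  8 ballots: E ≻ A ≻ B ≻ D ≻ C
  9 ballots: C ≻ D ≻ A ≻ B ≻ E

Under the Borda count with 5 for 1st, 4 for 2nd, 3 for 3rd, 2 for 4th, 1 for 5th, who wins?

D

A: 4×2 + 3×2 + 8×4 + 9×3 = 73
B: 4×1 + 3×5 + 8×3 + 9×2 = 61
C: 4×3 + 3×3 + 8×1 + 9×5 = 74
D: 4×4 + 3×4 + 8×2 + 9×4 = 80
E: 4×5 + 3×1 + 8×5 + 9×1 = 72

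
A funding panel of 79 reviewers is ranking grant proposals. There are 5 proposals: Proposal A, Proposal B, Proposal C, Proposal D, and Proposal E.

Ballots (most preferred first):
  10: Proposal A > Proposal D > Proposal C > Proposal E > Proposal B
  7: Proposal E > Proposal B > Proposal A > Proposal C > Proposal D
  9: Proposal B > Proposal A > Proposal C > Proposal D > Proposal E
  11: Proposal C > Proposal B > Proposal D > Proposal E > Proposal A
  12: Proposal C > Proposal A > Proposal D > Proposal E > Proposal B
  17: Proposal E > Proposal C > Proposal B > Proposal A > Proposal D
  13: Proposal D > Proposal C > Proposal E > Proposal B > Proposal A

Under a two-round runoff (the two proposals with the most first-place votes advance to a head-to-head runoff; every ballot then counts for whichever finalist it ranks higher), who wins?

Proposal C

Round 1 first-place votes: Proposal A 10, Proposal B 9, Proposal C 23, Proposal D 13, Proposal E 24. Proposal E and Proposal C advance.
Runoff: Proposal E is ranked above Proposal C on 24 ballots, Proposal C above Proposal E on 55.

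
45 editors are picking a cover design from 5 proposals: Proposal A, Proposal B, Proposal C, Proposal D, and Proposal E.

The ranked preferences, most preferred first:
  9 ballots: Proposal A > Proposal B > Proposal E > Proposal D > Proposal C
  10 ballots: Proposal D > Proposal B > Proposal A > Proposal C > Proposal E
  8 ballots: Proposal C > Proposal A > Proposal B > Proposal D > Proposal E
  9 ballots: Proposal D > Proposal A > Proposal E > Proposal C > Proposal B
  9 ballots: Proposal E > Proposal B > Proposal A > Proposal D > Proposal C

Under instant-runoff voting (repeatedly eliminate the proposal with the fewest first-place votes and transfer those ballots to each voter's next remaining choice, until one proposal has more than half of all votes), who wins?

Round 1: Proposal A 9, Proposal B 0, Proposal C 8, Proposal D 19, Proposal E 9. Proposal B eliminated.
Round 2: Proposal A 9, Proposal C 8, Proposal D 19, Proposal E 9. Proposal C eliminated.
Round 3: Proposal A 17, Proposal D 19, Proposal E 9. Proposal E eliminated.
Round 4: Proposal A 26, Proposal D 19. Proposal A has a majority (≥23).

Proposal A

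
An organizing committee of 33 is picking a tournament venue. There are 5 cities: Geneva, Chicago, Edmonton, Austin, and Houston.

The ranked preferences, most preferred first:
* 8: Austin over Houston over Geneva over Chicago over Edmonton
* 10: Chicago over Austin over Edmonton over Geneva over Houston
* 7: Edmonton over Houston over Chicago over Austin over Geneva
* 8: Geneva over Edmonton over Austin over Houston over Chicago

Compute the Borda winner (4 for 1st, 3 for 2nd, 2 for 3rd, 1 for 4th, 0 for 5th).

Austin

Geneva: 8×2 + 10×1 + 7×0 + 8×4 = 58
Chicago: 8×1 + 10×4 + 7×2 + 8×0 = 62
Edmonton: 8×0 + 10×2 + 7×4 + 8×3 = 72
Austin: 8×4 + 10×3 + 7×1 + 8×2 = 85
Houston: 8×3 + 10×0 + 7×3 + 8×1 = 53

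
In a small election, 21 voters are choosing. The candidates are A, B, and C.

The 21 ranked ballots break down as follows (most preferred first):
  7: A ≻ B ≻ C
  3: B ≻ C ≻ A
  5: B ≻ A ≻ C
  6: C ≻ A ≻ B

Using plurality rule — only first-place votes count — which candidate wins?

B

First-place votes: A 7, B 8, C 6.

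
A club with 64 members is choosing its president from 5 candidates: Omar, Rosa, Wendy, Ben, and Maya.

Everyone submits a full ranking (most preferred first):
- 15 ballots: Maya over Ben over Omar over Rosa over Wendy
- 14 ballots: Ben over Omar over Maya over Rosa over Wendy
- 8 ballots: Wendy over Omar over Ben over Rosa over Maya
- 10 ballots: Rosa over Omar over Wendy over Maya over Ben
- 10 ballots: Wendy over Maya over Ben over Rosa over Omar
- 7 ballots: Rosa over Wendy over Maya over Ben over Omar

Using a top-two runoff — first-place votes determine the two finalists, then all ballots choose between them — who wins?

Round 1 first-place votes: Omar 0, Rosa 17, Wendy 18, Ben 14, Maya 15. Wendy and Rosa advance.
Runoff: Wendy is ranked above Rosa on 18 ballots, Rosa above Wendy on 46.

Rosa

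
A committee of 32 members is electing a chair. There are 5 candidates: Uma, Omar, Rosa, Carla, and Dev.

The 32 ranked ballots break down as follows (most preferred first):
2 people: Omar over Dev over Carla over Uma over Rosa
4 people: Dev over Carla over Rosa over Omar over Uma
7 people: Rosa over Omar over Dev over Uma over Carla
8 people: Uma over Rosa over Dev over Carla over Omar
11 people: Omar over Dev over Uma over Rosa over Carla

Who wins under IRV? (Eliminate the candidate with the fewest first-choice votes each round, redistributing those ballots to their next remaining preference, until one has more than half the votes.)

Rosa

Round 1: Uma 8, Omar 13, Rosa 7, Carla 0, Dev 4. Carla eliminated.
Round 2: Uma 8, Omar 13, Rosa 7, Dev 4. Dev eliminated.
Round 3: Uma 8, Omar 13, Rosa 11. Uma eliminated.
Round 4: Omar 13, Rosa 19. Rosa has a majority (≥17).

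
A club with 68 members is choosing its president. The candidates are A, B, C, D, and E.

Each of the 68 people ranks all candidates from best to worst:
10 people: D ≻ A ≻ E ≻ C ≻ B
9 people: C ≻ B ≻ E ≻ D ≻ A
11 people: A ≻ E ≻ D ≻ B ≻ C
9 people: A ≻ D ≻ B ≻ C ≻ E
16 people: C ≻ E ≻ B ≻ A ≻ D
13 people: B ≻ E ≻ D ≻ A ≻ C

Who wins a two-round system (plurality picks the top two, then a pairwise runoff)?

A

Round 1 first-place votes: A 20, B 13, C 25, D 10, E 0. C and A advance.
Runoff: C is ranked above A on 25 ballots, A above C on 43.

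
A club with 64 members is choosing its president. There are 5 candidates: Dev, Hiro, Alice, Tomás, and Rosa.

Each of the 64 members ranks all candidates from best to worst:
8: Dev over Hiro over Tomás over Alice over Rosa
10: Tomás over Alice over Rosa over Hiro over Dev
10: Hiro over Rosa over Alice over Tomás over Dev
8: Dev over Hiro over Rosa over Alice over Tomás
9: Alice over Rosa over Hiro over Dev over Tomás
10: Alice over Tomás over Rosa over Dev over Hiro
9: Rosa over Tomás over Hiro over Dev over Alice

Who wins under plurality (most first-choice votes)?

Alice

First-place votes: Dev 16, Hiro 10, Alice 19, Tomás 10, Rosa 9.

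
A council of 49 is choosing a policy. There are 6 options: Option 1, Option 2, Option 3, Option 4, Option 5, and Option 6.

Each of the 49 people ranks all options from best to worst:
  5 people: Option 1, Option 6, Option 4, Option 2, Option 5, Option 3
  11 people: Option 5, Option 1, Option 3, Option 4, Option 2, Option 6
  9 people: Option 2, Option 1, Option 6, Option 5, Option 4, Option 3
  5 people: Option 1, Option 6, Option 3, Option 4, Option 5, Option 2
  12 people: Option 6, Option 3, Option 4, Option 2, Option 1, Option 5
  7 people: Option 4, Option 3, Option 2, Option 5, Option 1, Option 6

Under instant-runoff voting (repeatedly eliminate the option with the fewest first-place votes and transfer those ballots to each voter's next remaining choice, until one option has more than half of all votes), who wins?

Option 2

Round 1: Option 1 10, Option 2 9, Option 3 0, Option 4 7, Option 5 11, Option 6 12. Option 3 eliminated.
Round 2: Option 1 10, Option 2 9, Option 4 7, Option 5 11, Option 6 12. Option 4 eliminated.
Round 3: Option 1 10, Option 2 16, Option 5 11, Option 6 12. Option 1 eliminated.
Round 4: Option 2 16, Option 5 11, Option 6 22. Option 5 eliminated.
Round 5: Option 2 27, Option 6 22. Option 2 has a majority (≥25).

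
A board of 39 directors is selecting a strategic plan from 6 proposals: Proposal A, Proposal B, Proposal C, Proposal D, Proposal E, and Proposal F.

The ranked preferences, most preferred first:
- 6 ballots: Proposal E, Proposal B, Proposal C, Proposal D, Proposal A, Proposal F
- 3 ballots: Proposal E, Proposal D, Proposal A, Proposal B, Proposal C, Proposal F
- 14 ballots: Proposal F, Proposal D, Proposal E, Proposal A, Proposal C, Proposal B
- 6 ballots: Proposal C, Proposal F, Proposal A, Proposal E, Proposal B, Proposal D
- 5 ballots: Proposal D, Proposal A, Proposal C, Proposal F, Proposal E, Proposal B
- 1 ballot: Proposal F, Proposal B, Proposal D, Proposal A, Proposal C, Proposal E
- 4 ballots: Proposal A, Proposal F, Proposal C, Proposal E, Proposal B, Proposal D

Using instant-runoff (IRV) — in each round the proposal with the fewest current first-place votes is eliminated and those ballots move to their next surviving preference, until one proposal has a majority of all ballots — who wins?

Proposal C

Round 1: Proposal A 4, Proposal B 0, Proposal C 6, Proposal D 5, Proposal E 9, Proposal F 15. Proposal B eliminated.
Round 2: Proposal A 4, Proposal C 6, Proposal D 5, Proposal E 9, Proposal F 15. Proposal A eliminated.
Round 3: Proposal C 6, Proposal D 5, Proposal E 9, Proposal F 19. Proposal D eliminated.
Round 4: Proposal C 11, Proposal E 9, Proposal F 19. Proposal E eliminated.
Round 5: Proposal C 20, Proposal F 19. Proposal C has a majority (≥20).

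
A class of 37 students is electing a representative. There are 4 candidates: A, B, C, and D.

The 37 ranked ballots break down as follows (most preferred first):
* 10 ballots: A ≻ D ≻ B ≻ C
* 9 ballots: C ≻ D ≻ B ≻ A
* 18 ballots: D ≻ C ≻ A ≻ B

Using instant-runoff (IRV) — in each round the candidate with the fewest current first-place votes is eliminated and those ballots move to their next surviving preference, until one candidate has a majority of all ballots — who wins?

Round 1: A 10, B 0, C 9, D 18. B eliminated.
Round 2: A 10, C 9, D 18. C eliminated.
Round 3: A 10, D 27. D has a majority (≥19).

D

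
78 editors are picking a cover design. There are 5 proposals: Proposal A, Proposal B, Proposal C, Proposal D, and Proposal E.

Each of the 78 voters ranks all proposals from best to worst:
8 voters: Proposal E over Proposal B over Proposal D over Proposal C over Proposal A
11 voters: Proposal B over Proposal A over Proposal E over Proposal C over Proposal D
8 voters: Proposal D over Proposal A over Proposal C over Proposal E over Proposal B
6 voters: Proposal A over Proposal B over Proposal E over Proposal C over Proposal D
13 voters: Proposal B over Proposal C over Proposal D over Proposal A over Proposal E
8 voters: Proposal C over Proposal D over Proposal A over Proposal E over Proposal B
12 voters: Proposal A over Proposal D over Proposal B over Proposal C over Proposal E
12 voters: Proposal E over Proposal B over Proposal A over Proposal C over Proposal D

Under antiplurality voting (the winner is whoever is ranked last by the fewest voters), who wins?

Last-place votes: Proposal A 8, Proposal B 16, Proposal C 0, Proposal D 29, Proposal E 25.

Proposal C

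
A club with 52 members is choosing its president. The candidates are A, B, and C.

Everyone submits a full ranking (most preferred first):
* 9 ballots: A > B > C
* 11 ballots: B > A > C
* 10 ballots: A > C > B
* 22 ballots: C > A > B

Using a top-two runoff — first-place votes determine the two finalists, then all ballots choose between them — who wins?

Round 1 first-place votes: A 19, B 11, C 22. C and A advance.
Runoff: C is ranked above A on 22 ballots, A above C on 30.

A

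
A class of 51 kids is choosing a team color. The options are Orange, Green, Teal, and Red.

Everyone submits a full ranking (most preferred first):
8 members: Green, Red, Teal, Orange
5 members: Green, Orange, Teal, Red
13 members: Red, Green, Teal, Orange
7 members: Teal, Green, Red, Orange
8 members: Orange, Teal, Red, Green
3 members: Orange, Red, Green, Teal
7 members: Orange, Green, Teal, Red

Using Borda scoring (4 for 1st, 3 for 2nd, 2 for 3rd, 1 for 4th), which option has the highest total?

Orange: 8×1 + 5×3 + 13×1 + 7×1 + 8×4 + 3×4 + 7×4 = 115
Green: 8×4 + 5×4 + 13×3 + 7×3 + 8×1 + 3×2 + 7×3 = 147
Teal: 8×2 + 5×2 + 13×2 + 7×4 + 8×3 + 3×1 + 7×2 = 121
Red: 8×3 + 5×1 + 13×4 + 7×2 + 8×2 + 3×3 + 7×1 = 127

Green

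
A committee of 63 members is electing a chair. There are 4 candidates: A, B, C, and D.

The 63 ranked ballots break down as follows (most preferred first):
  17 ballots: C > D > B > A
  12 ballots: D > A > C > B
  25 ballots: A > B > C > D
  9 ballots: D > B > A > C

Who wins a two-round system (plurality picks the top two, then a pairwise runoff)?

D

Round 1 first-place votes: A 25, B 0, C 17, D 21. A and D advance.
Runoff: A is ranked above D on 25 ballots, D above A on 38.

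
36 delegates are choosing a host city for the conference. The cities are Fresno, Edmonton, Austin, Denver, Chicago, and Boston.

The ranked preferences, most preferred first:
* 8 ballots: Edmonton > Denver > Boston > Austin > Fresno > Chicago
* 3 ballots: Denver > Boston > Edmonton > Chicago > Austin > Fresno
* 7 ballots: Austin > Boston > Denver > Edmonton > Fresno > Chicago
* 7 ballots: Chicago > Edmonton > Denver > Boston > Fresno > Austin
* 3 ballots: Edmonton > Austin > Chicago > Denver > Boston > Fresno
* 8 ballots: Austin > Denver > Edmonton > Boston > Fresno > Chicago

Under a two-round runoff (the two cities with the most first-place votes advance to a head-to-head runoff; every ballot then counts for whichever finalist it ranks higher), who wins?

Edmonton

Round 1 first-place votes: Fresno 0, Edmonton 11, Austin 15, Denver 3, Chicago 7, Boston 0. Austin and Edmonton advance.
Runoff: Austin is ranked above Edmonton on 15 ballots, Edmonton above Austin on 21.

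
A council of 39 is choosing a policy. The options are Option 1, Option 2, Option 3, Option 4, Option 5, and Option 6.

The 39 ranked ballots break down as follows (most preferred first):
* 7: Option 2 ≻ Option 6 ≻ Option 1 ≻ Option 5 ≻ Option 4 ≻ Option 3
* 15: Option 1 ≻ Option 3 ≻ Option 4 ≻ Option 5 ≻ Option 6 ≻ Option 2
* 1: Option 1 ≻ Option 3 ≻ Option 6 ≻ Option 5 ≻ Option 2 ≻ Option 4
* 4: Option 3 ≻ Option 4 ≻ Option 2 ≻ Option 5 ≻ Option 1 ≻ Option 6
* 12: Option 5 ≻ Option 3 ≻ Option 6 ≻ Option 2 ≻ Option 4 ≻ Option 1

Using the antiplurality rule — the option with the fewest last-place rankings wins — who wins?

Last-place votes: Option 1 12, Option 2 15, Option 3 7, Option 4 1, Option 5 0, Option 6 4.

Option 5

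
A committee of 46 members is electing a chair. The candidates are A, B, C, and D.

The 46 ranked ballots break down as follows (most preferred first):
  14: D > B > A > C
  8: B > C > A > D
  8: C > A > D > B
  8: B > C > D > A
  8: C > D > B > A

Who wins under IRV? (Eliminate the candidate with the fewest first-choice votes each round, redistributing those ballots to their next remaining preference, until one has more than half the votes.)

Round 1: A 0, B 16, C 16, D 14. A eliminated.
Round 2: B 16, C 16, D 14. D eliminated.
Round 3: B 30, C 16. B has a majority (≥24).

B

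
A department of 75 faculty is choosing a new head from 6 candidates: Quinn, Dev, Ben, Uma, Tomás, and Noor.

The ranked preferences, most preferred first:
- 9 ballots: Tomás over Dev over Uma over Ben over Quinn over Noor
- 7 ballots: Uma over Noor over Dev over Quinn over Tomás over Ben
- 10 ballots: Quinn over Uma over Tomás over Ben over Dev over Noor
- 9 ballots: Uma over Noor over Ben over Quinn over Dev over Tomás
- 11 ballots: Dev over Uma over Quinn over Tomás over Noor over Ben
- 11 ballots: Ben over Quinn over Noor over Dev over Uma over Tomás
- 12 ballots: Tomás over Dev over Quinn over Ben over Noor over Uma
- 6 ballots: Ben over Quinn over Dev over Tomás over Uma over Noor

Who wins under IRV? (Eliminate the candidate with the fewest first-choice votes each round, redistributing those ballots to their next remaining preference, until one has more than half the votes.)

Uma

Round 1: Quinn 10, Dev 11, Ben 17, Uma 16, Tomás 21, Noor 0. Noor eliminated.
Round 2: Quinn 10, Dev 11, Ben 17, Uma 16, Tomás 21. Quinn eliminated.
Round 3: Dev 11, Ben 17, Uma 26, Tomás 21. Dev eliminated.
Round 4: Ben 17, Uma 37, Tomás 21. Ben eliminated.
Round 5: Uma 48, Tomás 27. Uma has a majority (≥38).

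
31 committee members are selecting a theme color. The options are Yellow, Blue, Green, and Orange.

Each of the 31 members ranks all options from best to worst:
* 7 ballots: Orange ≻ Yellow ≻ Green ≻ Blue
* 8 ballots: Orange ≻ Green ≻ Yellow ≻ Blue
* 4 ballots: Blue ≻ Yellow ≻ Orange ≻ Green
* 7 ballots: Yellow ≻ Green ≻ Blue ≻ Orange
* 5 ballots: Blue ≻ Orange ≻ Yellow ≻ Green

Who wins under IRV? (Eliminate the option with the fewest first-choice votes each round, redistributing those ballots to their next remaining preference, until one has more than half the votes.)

Round 1: Yellow 7, Blue 9, Green 0, Orange 15. Green eliminated.
Round 2: Yellow 7, Blue 9, Orange 15. Yellow eliminated.
Round 3: Blue 16, Orange 15. Blue has a majority (≥16).

Blue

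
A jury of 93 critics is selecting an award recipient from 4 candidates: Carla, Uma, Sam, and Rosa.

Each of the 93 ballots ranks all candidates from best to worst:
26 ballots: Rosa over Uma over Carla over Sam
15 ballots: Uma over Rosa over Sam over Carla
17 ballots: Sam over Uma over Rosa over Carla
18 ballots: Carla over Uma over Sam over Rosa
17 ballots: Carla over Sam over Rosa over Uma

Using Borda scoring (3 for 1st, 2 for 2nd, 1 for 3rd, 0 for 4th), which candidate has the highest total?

Uma

Carla: 26×1 + 15×0 + 17×0 + 18×3 + 17×3 = 131
Uma: 26×2 + 15×3 + 17×2 + 18×2 + 17×0 = 167
Sam: 26×0 + 15×1 + 17×3 + 18×1 + 17×2 = 118
Rosa: 26×3 + 15×2 + 17×1 + 18×0 + 17×1 = 142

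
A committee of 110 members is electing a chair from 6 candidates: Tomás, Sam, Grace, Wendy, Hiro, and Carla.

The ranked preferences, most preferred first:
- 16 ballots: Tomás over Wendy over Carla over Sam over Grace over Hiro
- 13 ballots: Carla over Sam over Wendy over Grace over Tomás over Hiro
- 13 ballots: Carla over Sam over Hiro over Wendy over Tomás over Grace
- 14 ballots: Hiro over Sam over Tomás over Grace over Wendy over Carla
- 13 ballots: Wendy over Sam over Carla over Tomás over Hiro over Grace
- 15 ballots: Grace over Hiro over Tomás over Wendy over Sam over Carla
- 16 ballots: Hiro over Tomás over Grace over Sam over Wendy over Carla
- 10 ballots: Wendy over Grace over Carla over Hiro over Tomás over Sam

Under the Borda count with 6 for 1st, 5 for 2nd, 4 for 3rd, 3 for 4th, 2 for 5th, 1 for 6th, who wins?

Tomás: 16×6 + 13×2 + 13×2 + 14×4 + 13×3 + 15×4 + 16×5 + 10×2 = 403
Sam: 16×3 + 13×5 + 13×5 + 14×5 + 13×5 + 15×2 + 16×3 + 10×1 = 401
Grace: 16×2 + 13×3 + 13×1 + 14×3 + 13×1 + 15×6 + 16×4 + 10×5 = 343
Wendy: 16×5 + 13×4 + 13×3 + 14×2 + 13×6 + 15×3 + 16×2 + 10×6 = 414
Hiro: 16×1 + 13×1 + 13×4 + 14×6 + 13×2 + 15×5 + 16×6 + 10×3 = 392
Carla: 16×4 + 13×6 + 13×6 + 14×1 + 13×4 + 15×1 + 16×1 + 10×4 = 357

Wendy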